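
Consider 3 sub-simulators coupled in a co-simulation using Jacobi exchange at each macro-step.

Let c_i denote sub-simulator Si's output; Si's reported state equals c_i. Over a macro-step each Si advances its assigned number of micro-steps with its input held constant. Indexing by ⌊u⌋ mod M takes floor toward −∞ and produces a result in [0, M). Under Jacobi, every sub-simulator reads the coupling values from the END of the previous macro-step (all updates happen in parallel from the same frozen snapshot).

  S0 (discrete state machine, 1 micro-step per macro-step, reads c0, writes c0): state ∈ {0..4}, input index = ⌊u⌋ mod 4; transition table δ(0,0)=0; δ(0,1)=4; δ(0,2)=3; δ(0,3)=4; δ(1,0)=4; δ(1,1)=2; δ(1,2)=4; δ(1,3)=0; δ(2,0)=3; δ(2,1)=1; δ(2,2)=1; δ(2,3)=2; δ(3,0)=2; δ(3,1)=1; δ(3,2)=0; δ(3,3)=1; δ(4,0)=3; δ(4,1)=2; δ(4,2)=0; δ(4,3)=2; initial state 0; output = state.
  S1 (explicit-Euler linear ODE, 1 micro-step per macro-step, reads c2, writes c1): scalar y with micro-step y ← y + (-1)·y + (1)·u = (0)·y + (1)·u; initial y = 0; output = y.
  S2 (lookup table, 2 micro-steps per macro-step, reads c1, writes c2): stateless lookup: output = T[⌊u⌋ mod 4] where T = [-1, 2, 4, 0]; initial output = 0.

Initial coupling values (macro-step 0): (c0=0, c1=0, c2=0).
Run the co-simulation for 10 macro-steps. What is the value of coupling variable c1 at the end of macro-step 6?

c1 at macro-step 6 = -1

macro 1: S0 reads c0=0 → after 1×micro: 0; S1 reads c2=0 → after 1×micro: 0; S2 reads c1=0 → after 2×micro: -1 ⇒ (c0=0, c1=0, c2=-1)
macro 2: S0 reads c0=0 → after 1×micro: 0; S1 reads c2=-1 → after 1×micro: -1; S2 reads c1=0 → after 2×micro: -1 ⇒ (c0=0, c1=-1, c2=-1)
macro 3: S0 reads c0=0 → after 1×micro: 0; S1 reads c2=-1 → after 1×micro: -1; S2 reads c1=-1 → after 2×micro: 0 ⇒ (c0=0, c1=-1, c2=0)
macro 4: S0 reads c0=0 → after 1×micro: 0; S1 reads c2=0 → after 1×micro: 0; S2 reads c1=-1 → after 2×micro: 0 ⇒ (c0=0, c1=0, c2=0)
macro 5: S0 reads c0=0 → after 1×micro: 0; S1 reads c2=0 → after 1×micro: 0; S2 reads c1=0 → after 2×micro: -1 ⇒ (c0=0, c1=0, c2=-1)
macro 6: S0 reads c0=0 → after 1×micro: 0; S1 reads c2=-1 → after 1×micro: -1; S2 reads c1=0 → after 2×micro: -1 ⇒ (c0=0, c1=-1, c2=-1)
macro 7: S0 reads c0=0 → after 1×micro: 0; S1 reads c2=-1 → after 1×micro: -1; S2 reads c1=-1 → after 2×micro: 0 ⇒ (c0=0, c1=-1, c2=0)
macro 8: S0 reads c0=0 → after 1×micro: 0; S1 reads c2=0 → after 1×micro: 0; S2 reads c1=-1 → after 2×micro: 0 ⇒ (c0=0, c1=0, c2=0)
macro 9: S0 reads c0=0 → after 1×micro: 0; S1 reads c2=0 → after 1×micro: 0; S2 reads c1=0 → after 2×micro: -1 ⇒ (c0=0, c1=0, c2=-1)
macro 10: S0 reads c0=0 → after 1×micro: 0; S1 reads c2=-1 → after 1×micro: -1; S2 reads c1=0 → after 2×micro: -1 ⇒ (c0=0, c1=-1, c2=-1)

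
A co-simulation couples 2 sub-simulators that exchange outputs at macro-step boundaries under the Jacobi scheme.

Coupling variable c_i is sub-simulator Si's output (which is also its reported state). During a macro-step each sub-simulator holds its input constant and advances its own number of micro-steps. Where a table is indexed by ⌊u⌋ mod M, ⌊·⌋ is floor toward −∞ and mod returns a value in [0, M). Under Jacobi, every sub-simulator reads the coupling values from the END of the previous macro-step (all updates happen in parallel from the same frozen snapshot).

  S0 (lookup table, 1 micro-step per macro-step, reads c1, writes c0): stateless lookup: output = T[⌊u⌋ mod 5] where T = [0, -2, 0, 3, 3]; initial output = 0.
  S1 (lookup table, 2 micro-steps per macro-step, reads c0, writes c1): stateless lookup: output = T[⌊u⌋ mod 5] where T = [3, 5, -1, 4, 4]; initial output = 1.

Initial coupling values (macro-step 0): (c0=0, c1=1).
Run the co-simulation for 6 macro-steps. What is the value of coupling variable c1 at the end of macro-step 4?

c1 at macro-step 4 = 4

macro 1: S0 reads c1=1 → after 1×micro: -2; S1 reads c0=0 → after 2×micro: 3 ⇒ (c0=-2, c1=3)
macro 2: S0 reads c1=3 → after 1×micro: 3; S1 reads c0=-2 → after 2×micro: 4 ⇒ (c0=3, c1=4)
macro 3: S0 reads c1=4 → after 1×micro: 3; S1 reads c0=3 → after 2×micro: 4 ⇒ (c0=3, c1=4)
macro 4: S0 reads c1=4 → after 1×micro: 3; S1 reads c0=3 → after 2×micro: 4 ⇒ (c0=3, c1=4)
macro 5: S0 reads c1=4 → after 1×micro: 3; S1 reads c0=3 → after 2×micro: 4 ⇒ (c0=3, c1=4)
macro 6: S0 reads c1=4 → after 1×micro: 3; S1 reads c0=3 → after 2×micro: 4 ⇒ (c0=3, c1=4)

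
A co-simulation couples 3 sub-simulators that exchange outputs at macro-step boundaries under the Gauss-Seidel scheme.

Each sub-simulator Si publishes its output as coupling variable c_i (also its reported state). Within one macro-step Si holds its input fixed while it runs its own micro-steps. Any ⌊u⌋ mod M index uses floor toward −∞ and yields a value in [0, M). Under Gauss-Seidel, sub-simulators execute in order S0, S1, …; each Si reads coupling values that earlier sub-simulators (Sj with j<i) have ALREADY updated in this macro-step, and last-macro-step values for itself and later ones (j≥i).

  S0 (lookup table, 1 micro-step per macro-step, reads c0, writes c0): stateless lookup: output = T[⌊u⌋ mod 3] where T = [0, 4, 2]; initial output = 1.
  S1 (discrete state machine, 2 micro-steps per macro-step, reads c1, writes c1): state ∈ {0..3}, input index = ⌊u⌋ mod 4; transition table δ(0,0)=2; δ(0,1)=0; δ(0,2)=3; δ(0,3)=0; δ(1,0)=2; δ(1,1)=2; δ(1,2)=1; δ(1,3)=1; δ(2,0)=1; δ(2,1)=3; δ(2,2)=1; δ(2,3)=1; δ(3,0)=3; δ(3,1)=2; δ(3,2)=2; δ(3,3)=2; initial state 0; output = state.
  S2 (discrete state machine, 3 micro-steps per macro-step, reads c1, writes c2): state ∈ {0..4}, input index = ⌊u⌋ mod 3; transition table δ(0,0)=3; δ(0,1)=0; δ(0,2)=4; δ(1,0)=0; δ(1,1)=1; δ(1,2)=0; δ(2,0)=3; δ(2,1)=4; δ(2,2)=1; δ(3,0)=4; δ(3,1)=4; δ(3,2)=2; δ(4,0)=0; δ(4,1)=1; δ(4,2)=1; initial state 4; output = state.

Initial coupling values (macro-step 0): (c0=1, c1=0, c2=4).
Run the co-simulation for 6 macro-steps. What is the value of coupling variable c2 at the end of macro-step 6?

macro 1: S0 reads c0=1 → after 1×micro: 4; S1 reads c1=0 → after 2×micro: 1; S2 reads c1=1 → after 3×micro: 1 ⇒ (c0=4, c1=1, c2=1)
macro 2: S0 reads c0=4 → after 1×micro: 4; S1 reads c1=1 → after 2×micro: 3; S2 reads c1=3 → after 3×micro: 4 ⇒ (c0=4, c1=3, c2=4)
macro 3: S0 reads c0=4 → after 1×micro: 4; S1 reads c1=3 → after 2×micro: 1; S2 reads c1=1 → after 3×micro: 1 ⇒ (c0=4, c1=1, c2=1)
macro 4: S0 reads c0=4 → after 1×micro: 4; S1 reads c1=1 → after 2×micro: 3; S2 reads c1=3 → after 3×micro: 4 ⇒ (c0=4, c1=3, c2=4)
macro 5: S0 reads c0=4 → after 1×micro: 4; S1 reads c1=3 → after 2×micro: 1; S2 reads c1=1 → after 3×micro: 1 ⇒ (c0=4, c1=1, c2=1)
macro 6: S0 reads c0=4 → after 1×micro: 4; S1 reads c1=1 → after 2×micro: 3; S2 reads c1=3 → after 3×micro: 4 ⇒ (c0=4, c1=3, c2=4)

c2 at macro-step 6 = 4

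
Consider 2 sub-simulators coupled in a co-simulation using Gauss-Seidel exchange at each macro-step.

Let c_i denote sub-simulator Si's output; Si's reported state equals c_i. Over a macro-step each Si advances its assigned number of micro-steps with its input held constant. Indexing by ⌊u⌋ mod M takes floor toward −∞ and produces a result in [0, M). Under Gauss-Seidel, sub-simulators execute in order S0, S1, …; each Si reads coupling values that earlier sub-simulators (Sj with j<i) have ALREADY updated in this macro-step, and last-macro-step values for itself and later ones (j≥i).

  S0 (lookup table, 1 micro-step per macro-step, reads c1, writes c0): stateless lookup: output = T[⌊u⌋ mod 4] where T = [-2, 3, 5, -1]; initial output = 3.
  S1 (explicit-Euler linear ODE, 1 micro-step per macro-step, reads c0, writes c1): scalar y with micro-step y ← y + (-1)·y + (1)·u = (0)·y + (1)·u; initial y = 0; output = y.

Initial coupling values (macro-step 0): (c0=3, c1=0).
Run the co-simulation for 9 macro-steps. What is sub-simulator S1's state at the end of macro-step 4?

macro 1: S0 reads c1=0 → after 1×micro: -2; S1 reads c0=-2 → after 1×micro: -2 ⇒ (c0=-2, c1=-2)
macro 2: S0 reads c1=-2 → after 1×micro: 5; S1 reads c0=5 → after 1×micro: 5 ⇒ (c0=5, c1=5)
macro 3: S0 reads c1=5 → after 1×micro: 3; S1 reads c0=3 → after 1×micro: 3 ⇒ (c0=3, c1=3)
macro 4: S0 reads c1=3 → after 1×micro: -1; S1 reads c0=-1 → after 1×micro: -1 ⇒ (c0=-1, c1=-1)
macro 5: S0 reads c1=-1 → after 1×micro: -1; S1 reads c0=-1 → after 1×micro: -1 ⇒ (c0=-1, c1=-1)
macro 6: S0 reads c1=-1 → after 1×micro: -1; S1 reads c0=-1 → after 1×micro: -1 ⇒ (c0=-1, c1=-1)
macro 7: S0 reads c1=-1 → after 1×micro: -1; S1 reads c0=-1 → after 1×micro: -1 ⇒ (c0=-1, c1=-1)
macro 8: S0 reads c1=-1 → after 1×micro: -1; S1 reads c0=-1 → after 1×micro: -1 ⇒ (c0=-1, c1=-1)
macro 9: S0 reads c1=-1 → after 1×micro: -1; S1 reads c0=-1 → after 1×micro: -1 ⇒ (c0=-1, c1=-1)

S1 state at macro-step 4 = -1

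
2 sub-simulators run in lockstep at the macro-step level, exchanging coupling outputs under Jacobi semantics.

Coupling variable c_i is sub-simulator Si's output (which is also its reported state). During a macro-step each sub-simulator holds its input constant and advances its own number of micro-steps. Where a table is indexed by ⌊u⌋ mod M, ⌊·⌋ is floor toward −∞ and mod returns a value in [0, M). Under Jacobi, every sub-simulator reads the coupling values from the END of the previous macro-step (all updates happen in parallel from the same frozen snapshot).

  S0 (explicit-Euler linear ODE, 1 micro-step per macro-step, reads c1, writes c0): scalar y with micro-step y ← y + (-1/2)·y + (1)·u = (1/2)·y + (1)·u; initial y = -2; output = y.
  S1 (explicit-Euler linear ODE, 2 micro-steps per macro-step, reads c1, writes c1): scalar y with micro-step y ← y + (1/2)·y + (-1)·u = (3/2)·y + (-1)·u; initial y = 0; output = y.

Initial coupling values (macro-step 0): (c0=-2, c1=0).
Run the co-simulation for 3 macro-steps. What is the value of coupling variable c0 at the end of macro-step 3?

macro 1: S0 reads c1=0 → after 1×micro: -1; S1 reads c1=0 → after 2×micro: 0 ⇒ (c0=-1, c1=0)
macro 2: S0 reads c1=0 → after 1×micro: -1/2; S1 reads c1=0 → after 2×micro: 0 ⇒ (c0=-1/2, c1=0)
macro 3: S0 reads c1=0 → after 1×micro: -1/4; S1 reads c1=0 → after 2×micro: 0 ⇒ (c0=-1/4, c1=0)

c0 at macro-step 3 = -1/4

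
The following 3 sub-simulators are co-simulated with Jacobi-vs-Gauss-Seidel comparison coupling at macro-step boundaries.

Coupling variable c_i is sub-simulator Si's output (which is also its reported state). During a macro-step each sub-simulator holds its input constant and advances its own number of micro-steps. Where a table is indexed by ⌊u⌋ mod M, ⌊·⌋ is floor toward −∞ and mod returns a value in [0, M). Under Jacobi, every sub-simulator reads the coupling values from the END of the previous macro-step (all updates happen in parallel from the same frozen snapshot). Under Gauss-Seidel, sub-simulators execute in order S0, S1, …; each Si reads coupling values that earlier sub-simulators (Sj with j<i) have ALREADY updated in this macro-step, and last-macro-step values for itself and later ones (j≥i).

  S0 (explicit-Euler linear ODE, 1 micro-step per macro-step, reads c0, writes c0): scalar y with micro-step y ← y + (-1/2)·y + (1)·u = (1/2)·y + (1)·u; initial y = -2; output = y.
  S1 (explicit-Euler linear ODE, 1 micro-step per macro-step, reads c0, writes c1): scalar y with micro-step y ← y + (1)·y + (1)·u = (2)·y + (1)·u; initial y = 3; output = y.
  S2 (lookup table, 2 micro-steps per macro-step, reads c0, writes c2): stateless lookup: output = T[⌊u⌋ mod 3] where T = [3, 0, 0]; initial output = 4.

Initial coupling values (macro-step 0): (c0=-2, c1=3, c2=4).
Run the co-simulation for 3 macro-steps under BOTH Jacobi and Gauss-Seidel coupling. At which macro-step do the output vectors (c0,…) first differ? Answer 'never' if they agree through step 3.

[Jacobi] macro 1: S0 reads c0=-2 → after 1×micro: -3; S1 reads c0=-2 → after 1×micro: 4; S2 reads c0=-2 → after 2×micro: 0 ⇒ (c0=-3, c1=4, c2=0)
[Jacobi] macro 2: S0 reads c0=-3 → after 1×micro: -9/2; S1 reads c0=-3 → after 1×micro: 5; S2 reads c0=-3 → after 2×micro: 3 ⇒ (c0=-9/2, c1=5, c2=3)
[Jacobi] macro 3: S0 reads c0=-9/2 → after 1×micro: -27/4; S1 reads c0=-9/2 → after 1×micro: 11/2; S2 reads c0=-9/2 → after 2×micro: 0 ⇒ (c0=-27/4, c1=11/2, c2=0)
[Gauss-Seidel] macro 1: S0 reads c0=-2 → after 1×micro: -3; S1 reads c0=-3 → after 1×micro: 3; S2 reads c0=-3 → after 2×micro: 3 ⇒ (c0=-3, c1=3, c2=3)
[Gauss-Seidel] macro 2: S0 reads c0=-3 → after 1×micro: -9/2; S1 reads c0=-9/2 → after 1×micro: 3/2; S2 reads c0=-9/2 → after 2×micro: 0 ⇒ (c0=-9/2, c1=3/2, c2=0)
[Gauss-Seidel] macro 3: S0 reads c0=-9/2 → after 1×micro: -27/4; S1 reads c0=-27/4 → after 1×micro: -15/4; S2 reads c0=-27/4 → after 2×micro: 0 ⇒ (c0=-27/4, c1=-15/4, c2=0)

first divergence at macro-step: 1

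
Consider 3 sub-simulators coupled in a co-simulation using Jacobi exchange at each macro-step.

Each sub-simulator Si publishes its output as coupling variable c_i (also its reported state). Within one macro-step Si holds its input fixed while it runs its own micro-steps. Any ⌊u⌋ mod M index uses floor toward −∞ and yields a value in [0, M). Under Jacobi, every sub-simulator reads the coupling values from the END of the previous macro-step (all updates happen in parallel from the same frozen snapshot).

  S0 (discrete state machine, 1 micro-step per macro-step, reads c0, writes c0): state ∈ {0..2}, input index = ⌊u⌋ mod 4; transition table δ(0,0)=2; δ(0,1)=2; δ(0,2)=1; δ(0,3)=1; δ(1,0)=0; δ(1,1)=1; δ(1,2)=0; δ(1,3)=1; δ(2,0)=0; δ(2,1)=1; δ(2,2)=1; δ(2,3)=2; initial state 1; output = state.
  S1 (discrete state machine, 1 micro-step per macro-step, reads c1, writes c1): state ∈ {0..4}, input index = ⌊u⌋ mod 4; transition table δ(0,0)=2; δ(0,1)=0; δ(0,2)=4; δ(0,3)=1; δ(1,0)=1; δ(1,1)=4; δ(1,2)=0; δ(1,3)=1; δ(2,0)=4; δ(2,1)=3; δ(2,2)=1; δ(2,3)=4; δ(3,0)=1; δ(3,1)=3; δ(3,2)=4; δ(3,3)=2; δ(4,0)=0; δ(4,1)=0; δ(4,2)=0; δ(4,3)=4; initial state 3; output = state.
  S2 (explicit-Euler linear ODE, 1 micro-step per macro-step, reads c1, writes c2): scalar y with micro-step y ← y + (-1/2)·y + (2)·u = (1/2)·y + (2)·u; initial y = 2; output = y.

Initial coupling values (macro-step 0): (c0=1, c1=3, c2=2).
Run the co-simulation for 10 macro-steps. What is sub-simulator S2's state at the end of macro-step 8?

S2 state at macro-step 8 = 1367/128

macro 1: S0 reads c0=1 → after 1×micro: 1; S1 reads c1=3 → after 1×micro: 2; S2 reads c1=3 → after 1×micro: 7 ⇒ (c0=1, c1=2, c2=7)
macro 2: S0 reads c0=1 → after 1×micro: 1; S1 reads c1=2 → after 1×micro: 1; S2 reads c1=2 → after 1×micro: 15/2 ⇒ (c0=1, c1=1, c2=15/2)
macro 3: S0 reads c0=1 → after 1×micro: 1; S1 reads c1=1 → after 1×micro: 4; S2 reads c1=1 → after 1×micro: 23/4 ⇒ (c0=1, c1=4, c2=23/4)
macro 4: S0 reads c0=1 → after 1×micro: 1; S1 reads c1=4 → after 1×micro: 0; S2 reads c1=4 → after 1×micro: 87/8 ⇒ (c0=1, c1=0, c2=87/8)
macro 5: S0 reads c0=1 → after 1×micro: 1; S1 reads c1=0 → after 1×micro: 2; S2 reads c1=0 → after 1×micro: 87/16 ⇒ (c0=1, c1=2, c2=87/16)
macro 6: S0 reads c0=1 → after 1×micro: 1; S1 reads c1=2 → after 1×micro: 1; S2 reads c1=2 → after 1×micro: 215/32 ⇒ (c0=1, c1=1, c2=215/32)
macro 7: S0 reads c0=1 → after 1×micro: 1; S1 reads c1=1 → after 1×micro: 4; S2 reads c1=1 → after 1×micro: 343/64 ⇒ (c0=1, c1=4, c2=343/64)
macro 8: S0 reads c0=1 → after 1×micro: 1; S1 reads c1=4 → after 1×micro: 0; S2 reads c1=4 → after 1×micro: 1367/128 ⇒ (c0=1, c1=0, c2=1367/128)
macro 9: S0 reads c0=1 → after 1×micro: 1; S1 reads c1=0 → after 1×micro: 2; S2 reads c1=0 → after 1×micro: 1367/256 ⇒ (c0=1, c1=2, c2=1367/256)
macro 10: S0 reads c0=1 → after 1×micro: 1; S1 reads c1=2 → after 1×micro: 1; S2 reads c1=2 → after 1×micro: 3415/512 ⇒ (c0=1, c1=1, c2=3415/512)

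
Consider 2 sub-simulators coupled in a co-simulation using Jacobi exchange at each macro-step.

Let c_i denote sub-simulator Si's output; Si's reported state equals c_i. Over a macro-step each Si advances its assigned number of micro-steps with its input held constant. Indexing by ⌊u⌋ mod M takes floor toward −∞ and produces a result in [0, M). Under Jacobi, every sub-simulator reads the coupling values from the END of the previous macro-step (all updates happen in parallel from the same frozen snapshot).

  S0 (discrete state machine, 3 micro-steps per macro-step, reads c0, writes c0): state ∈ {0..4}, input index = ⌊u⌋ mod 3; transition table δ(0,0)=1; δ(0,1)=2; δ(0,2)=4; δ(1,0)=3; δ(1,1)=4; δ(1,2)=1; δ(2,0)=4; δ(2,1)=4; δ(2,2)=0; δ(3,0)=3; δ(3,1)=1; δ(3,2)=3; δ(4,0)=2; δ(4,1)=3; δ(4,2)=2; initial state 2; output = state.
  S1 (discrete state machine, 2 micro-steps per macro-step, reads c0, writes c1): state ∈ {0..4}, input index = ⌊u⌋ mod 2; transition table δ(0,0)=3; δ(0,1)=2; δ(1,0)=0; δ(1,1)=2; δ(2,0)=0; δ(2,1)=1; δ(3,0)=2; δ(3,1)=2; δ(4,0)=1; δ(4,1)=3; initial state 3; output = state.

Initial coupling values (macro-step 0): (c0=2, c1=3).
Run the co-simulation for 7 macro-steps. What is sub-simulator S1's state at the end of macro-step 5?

S1 state at macro-step 5 = 2

macro 1: S0 reads c0=2 → after 3×micro: 2; S1 reads c0=2 → after 2×micro: 0 ⇒ (c0=2, c1=0)
macro 2: S0 reads c0=2 → after 3×micro: 2; S1 reads c0=2 → after 2×micro: 2 ⇒ (c0=2, c1=2)
macro 3: S0 reads c0=2 → after 3×micro: 2; S1 reads c0=2 → after 2×micro: 3 ⇒ (c0=2, c1=3)
macro 4: S0 reads c0=2 → after 3×micro: 2; S1 reads c0=2 → after 2×micro: 0 ⇒ (c0=2, c1=0)
macro 5: S0 reads c0=2 → after 3×micro: 2; S1 reads c0=2 → after 2×micro: 2 ⇒ (c0=2, c1=2)
macro 6: S0 reads c0=2 → after 3×micro: 2; S1 reads c0=2 → after 2×micro: 3 ⇒ (c0=2, c1=3)
macro 7: S0 reads c0=2 → after 3×micro: 2; S1 reads c0=2 → after 2×micro: 0 ⇒ (c0=2, c1=0)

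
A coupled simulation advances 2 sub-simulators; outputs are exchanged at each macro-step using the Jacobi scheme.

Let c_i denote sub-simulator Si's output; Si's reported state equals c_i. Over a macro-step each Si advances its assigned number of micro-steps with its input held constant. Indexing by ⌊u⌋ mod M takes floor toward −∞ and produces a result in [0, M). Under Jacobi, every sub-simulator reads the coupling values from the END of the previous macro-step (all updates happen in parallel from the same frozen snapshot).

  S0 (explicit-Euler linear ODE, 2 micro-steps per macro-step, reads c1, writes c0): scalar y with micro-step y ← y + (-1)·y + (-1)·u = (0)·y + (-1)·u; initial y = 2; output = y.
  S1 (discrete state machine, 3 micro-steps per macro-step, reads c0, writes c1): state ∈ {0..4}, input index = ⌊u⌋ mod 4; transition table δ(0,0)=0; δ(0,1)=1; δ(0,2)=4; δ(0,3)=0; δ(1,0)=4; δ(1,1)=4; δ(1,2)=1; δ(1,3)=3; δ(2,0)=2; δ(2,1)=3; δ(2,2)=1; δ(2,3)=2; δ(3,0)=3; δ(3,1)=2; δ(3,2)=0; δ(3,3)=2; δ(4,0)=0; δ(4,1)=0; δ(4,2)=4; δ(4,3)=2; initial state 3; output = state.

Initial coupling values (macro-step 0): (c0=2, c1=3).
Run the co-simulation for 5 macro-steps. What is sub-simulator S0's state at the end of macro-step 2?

S0 state at macro-step 2 = -4

macro 1: S0 reads c1=3 → after 2×micro: -3; S1 reads c0=2 → after 3×micro: 4 ⇒ (c0=-3, c1=4)
macro 2: S0 reads c1=4 → after 2×micro: -4; S1 reads c0=-3 → after 3×micro: 4 ⇒ (c0=-4, c1=4)
macro 3: S0 reads c1=4 → after 2×micro: -4; S1 reads c0=-4 → after 3×micro: 0 ⇒ (c0=-4, c1=0)
macro 4: S0 reads c1=0 → after 2×micro: 0; S1 reads c0=-4 → after 3×micro: 0 ⇒ (c0=0, c1=0)
macro 5: S0 reads c1=0 → after 2×micro: 0; S1 reads c0=0 → after 3×micro: 0 ⇒ (c0=0, c1=0)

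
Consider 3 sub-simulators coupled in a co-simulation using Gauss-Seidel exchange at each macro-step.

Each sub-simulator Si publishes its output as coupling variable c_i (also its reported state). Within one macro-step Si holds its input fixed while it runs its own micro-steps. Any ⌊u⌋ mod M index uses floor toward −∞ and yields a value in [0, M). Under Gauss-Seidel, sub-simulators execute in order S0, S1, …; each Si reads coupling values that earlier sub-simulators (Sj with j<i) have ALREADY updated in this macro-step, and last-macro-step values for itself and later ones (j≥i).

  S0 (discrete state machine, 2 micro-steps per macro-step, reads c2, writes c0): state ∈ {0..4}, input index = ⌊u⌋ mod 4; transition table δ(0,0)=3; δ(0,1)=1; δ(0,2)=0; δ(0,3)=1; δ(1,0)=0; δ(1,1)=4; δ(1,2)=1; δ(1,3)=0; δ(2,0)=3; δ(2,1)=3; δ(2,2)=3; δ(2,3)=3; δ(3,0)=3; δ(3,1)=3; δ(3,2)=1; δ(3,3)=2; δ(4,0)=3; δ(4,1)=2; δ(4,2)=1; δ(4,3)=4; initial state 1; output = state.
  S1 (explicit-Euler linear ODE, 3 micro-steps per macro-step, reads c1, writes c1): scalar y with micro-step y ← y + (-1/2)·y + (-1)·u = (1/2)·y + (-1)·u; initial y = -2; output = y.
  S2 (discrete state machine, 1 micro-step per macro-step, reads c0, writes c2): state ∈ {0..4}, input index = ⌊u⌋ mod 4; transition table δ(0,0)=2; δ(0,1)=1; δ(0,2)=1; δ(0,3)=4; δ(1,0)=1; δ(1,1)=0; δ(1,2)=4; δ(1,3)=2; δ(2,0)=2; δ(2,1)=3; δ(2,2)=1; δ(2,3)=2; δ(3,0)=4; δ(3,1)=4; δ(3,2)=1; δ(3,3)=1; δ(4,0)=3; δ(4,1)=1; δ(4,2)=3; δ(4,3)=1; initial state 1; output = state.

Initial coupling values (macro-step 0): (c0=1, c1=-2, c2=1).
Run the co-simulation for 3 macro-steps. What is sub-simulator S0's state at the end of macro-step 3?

macro 1: S0 reads c2=1 → after 2×micro: 2; S1 reads c1=-2 → after 3×micro: 13/4; S2 reads c0=2 → after 1×micro: 4 ⇒ (c0=2, c1=13/4, c2=4)
macro 2: S0 reads c2=4 → after 2×micro: 3; S1 reads c1=13/4 → after 3×micro: -169/32; S2 reads c0=3 → after 1×micro: 1 ⇒ (c0=3, c1=-169/32, c2=1)
macro 3: S0 reads c2=1 → after 2×micro: 3; S1 reads c1=-169/32 → after 3×micro: 2197/256; S2 reads c0=3 → after 1×micro: 2 ⇒ (c0=3, c1=2197/256, c2=2)

S0 state at macro-step 3 = 3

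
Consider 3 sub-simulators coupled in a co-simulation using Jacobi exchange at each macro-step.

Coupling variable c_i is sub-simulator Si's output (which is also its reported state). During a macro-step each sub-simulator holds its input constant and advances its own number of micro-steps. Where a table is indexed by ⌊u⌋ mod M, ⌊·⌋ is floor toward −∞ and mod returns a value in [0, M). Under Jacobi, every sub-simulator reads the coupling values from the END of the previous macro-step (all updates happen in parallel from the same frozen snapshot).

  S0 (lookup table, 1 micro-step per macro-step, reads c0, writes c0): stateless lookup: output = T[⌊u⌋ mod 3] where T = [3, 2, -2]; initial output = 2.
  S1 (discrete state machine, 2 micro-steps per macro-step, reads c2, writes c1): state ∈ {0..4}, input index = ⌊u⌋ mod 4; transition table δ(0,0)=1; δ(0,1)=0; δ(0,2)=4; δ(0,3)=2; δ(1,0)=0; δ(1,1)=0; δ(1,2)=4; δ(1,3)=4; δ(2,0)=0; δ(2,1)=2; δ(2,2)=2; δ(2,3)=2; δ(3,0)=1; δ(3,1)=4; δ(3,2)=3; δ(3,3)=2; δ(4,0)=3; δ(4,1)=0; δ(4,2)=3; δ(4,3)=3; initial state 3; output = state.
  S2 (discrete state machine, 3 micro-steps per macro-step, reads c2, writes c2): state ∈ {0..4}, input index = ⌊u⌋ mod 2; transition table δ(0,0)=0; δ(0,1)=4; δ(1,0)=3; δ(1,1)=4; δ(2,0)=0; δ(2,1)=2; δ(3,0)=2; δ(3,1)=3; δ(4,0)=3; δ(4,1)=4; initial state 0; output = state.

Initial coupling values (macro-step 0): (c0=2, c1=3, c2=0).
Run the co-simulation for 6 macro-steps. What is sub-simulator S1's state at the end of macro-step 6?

macro 1: S0 reads c0=2 → after 1×micro: -2; S1 reads c2=0 → after 2×micro: 0; S2 reads c2=0 → after 3×micro: 0 ⇒ (c0=-2, c1=0, c2=0)
macro 2: S0 reads c0=-2 → after 1×micro: 2; S1 reads c2=0 → after 2×micro: 0; S2 reads c2=0 → after 3×micro: 0 ⇒ (c0=2, c1=0, c2=0)
macro 3: S0 reads c0=2 → after 1×micro: -2; S1 reads c2=0 → after 2×micro: 0; S2 reads c2=0 → after 3×micro: 0 ⇒ (c0=-2, c1=0, c2=0)
macro 4: S0 reads c0=-2 → after 1×micro: 2; S1 reads c2=0 → after 2×micro: 0; S2 reads c2=0 → after 3×micro: 0 ⇒ (c0=2, c1=0, c2=0)
macro 5: S0 reads c0=2 → after 1×micro: -2; S1 reads c2=0 → after 2×micro: 0; S2 reads c2=0 → after 3×micro: 0 ⇒ (c0=-2, c1=0, c2=0)
macro 6: S0 reads c0=-2 → after 1×micro: 2; S1 reads c2=0 → after 2×micro: 0; S2 reads c2=0 → after 3×micro: 0 ⇒ (c0=2, c1=0, c2=0)

S1 state at macro-step 6 = 0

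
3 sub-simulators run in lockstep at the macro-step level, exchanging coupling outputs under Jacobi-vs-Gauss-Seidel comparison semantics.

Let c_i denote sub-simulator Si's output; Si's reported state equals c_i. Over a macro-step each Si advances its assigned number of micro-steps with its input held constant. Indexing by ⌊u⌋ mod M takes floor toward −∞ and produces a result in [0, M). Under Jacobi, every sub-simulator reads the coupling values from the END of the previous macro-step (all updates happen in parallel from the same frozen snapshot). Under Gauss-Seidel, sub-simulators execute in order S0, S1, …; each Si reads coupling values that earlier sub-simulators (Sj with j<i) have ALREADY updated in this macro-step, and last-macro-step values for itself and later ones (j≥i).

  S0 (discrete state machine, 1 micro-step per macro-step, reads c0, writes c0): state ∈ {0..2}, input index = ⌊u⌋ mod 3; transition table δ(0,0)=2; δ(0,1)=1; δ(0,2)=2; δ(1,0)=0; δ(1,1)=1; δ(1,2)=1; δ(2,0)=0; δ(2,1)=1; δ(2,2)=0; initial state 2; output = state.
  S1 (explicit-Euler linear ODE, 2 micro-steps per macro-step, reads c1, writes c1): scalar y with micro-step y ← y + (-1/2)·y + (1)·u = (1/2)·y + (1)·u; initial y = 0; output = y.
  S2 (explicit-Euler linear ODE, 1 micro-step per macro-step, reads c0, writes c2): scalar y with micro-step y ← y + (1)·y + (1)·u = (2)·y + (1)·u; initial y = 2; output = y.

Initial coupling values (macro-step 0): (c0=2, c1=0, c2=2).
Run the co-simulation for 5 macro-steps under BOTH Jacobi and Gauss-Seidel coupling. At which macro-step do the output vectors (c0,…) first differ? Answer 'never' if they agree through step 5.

first divergence at macro-step: 1

[Jacobi] macro 1: S0 reads c0=2 → after 1×micro: 0; S1 reads c1=0 → after 2×micro: 0; S2 reads c0=2 → after 1×micro: 6 ⇒ (c0=0, c1=0, c2=6)
[Jacobi] macro 2: S0 reads c0=0 → after 1×micro: 2; S1 reads c1=0 → after 2×micro: 0; S2 reads c0=0 → after 1×micro: 12 ⇒ (c0=2, c1=0, c2=12)
[Jacobi] macro 3: S0 reads c0=2 → after 1×micro: 0; S1 reads c1=0 → after 2×micro: 0; S2 reads c0=2 → after 1×micro: 26 ⇒ (c0=0, c1=0, c2=26)
[Jacobi] macro 4: S0 reads c0=0 → after 1×micro: 2; S1 reads c1=0 → after 2×micro: 0; S2 reads c0=0 → after 1×micro: 52 ⇒ (c0=2, c1=0, c2=52)
[Jacobi] macro 5: S0 reads c0=2 → after 1×micro: 0; S1 reads c1=0 → after 2×micro: 0; S2 reads c0=2 → after 1×micro: 106 ⇒ (c0=0, c1=0, c2=106)
[Gauss-Seidel] macro 1: S0 reads c0=2 → after 1×micro: 0; S1 reads c1=0 → after 2×micro: 0; S2 reads c0=0 → after 1×micro: 4 ⇒ (c0=0, c1=0, c2=4)
[Gauss-Seidel] macro 2: S0 reads c0=0 → after 1×micro: 2; S1 reads c1=0 → after 2×micro: 0; S2 reads c0=2 → after 1×micro: 10 ⇒ (c0=2, c1=0, c2=10)
[Gauss-Seidel] macro 3: S0 reads c0=2 → after 1×micro: 0; S1 reads c1=0 → after 2×micro: 0; S2 reads c0=0 → after 1×micro: 20 ⇒ (c0=0, c1=0, c2=20)
[Gauss-Seidel] macro 4: S0 reads c0=0 → after 1×micro: 2; S1 reads c1=0 → after 2×micro: 0; S2 reads c0=2 → after 1×micro: 42 ⇒ (c0=2, c1=0, c2=42)
[Gauss-Seidel] macro 5: S0 reads c0=2 → after 1×micro: 0; S1 reads c1=0 → after 2×micro: 0; S2 reads c0=0 → after 1×micro: 84 ⇒ (c0=0, c1=0, c2=84)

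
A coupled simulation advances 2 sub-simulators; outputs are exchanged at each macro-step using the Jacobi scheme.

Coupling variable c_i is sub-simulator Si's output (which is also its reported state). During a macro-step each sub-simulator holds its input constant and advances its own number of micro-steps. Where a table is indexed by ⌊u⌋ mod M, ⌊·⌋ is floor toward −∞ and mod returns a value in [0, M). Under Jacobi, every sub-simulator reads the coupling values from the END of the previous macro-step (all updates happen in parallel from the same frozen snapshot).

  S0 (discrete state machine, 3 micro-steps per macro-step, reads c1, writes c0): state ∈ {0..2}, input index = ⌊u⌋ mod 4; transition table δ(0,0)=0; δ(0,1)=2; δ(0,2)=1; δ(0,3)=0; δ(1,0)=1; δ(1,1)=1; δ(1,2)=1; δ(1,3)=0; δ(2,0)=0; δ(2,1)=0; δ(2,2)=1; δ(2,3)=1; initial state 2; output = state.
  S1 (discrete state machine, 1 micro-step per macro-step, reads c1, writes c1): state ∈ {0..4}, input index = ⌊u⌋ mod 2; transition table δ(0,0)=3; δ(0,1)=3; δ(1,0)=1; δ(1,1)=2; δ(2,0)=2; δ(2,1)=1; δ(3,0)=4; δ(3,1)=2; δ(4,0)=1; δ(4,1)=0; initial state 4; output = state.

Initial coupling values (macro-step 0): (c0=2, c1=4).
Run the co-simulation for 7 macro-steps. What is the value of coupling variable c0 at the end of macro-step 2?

c0 at macro-step 2 = 2

macro 1: S0 reads c1=4 → after 3×micro: 0; S1 reads c1=4 → after 1×micro: 1 ⇒ (c0=0, c1=1)
macro 2: S0 reads c1=1 → after 3×micro: 2; S1 reads c1=1 → after 1×micro: 2 ⇒ (c0=2, c1=2)
macro 3: S0 reads c1=2 → after 3×micro: 1; S1 reads c1=2 → after 1×micro: 2 ⇒ (c0=1, c1=2)
macro 4: S0 reads c1=2 → after 3×micro: 1; S1 reads c1=2 → after 1×micro: 2 ⇒ (c0=1, c1=2)
macro 5: S0 reads c1=2 → after 3×micro: 1; S1 reads c1=2 → after 1×micro: 2 ⇒ (c0=1, c1=2)
macro 6: S0 reads c1=2 → after 3×micro: 1; S1 reads c1=2 → after 1×micro: 2 ⇒ (c0=1, c1=2)
macro 7: S0 reads c1=2 → after 3×micro: 1; S1 reads c1=2 → after 1×micro: 2 ⇒ (c0=1, c1=2)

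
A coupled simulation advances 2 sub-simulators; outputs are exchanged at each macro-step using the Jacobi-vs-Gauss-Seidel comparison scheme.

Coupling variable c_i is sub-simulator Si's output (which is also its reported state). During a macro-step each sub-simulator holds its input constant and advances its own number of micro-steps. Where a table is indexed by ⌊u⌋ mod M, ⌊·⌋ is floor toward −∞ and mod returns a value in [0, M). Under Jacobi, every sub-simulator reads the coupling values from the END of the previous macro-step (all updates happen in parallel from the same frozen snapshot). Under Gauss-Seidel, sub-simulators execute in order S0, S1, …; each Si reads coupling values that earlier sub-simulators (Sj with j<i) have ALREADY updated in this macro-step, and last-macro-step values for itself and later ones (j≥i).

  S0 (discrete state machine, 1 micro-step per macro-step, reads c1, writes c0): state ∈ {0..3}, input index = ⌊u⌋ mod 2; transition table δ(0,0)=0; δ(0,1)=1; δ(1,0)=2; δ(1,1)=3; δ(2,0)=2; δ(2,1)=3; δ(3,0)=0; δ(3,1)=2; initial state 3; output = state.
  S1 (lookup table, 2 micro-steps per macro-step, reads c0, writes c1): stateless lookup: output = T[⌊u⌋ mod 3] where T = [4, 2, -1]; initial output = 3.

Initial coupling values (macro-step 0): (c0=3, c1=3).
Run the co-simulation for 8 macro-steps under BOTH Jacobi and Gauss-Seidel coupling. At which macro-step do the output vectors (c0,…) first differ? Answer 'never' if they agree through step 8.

[Jacobi] macro 1: S0 reads c1=3 → after 1×micro: 2; S1 reads c0=3 → after 2×micro: 4 ⇒ (c0=2, c1=4)
[Jacobi] macro 2: S0 reads c1=4 → after 1×micro: 2; S1 reads c0=2 → after 2×micro: -1 ⇒ (c0=2, c1=-1)
[Jacobi] macro 3: S0 reads c1=-1 → after 1×micro: 3; S1 reads c0=2 → after 2×micro: -1 ⇒ (c0=3, c1=-1)
[Jacobi] macro 4: S0 reads c1=-1 → after 1×micro: 2; S1 reads c0=3 → after 2×micro: 4 ⇒ (c0=2, c1=4)
[Jacobi] macro 5: S0 reads c1=4 → after 1×micro: 2; S1 reads c0=2 → after 2×micro: -1 ⇒ (c0=2, c1=-1)
[Jacobi] macro 6: S0 reads c1=-1 → after 1×micro: 3; S1 reads c0=2 → after 2×micro: -1 ⇒ (c0=3, c1=-1)
[Jacobi] macro 7: S0 reads c1=-1 → after 1×micro: 2; S1 reads c0=3 → after 2×micro: 4 ⇒ (c0=2, c1=4)
[Jacobi] macro 8: S0 reads c1=4 → after 1×micro: 2; S1 reads c0=2 → after 2×micro: -1 ⇒ (c0=2, c1=-1)
[Gauss-Seidel] macro 1: S0 reads c1=3 → after 1×micro: 2; S1 reads c0=2 → after 2×micro: -1 ⇒ (c0=2, c1=-1)
[Gauss-Seidel] macro 2: S0 reads c1=-1 → after 1×micro: 3; S1 reads c0=3 → after 2×micro: 4 ⇒ (c0=3, c1=4)
[Gauss-Seidel] macro 3: S0 reads c1=4 → after 1×micro: 0; S1 reads c0=0 → after 2×micro: 4 ⇒ (c0=0, c1=4)
[Gauss-Seidel] macro 4: S0 reads c1=4 → after 1×micro: 0; S1 reads c0=0 → after 2×micro: 4 ⇒ (c0=0, c1=4)
[Gauss-Seidel] macro 5: S0 reads c1=4 → after 1×micro: 0; S1 reads c0=0 → after 2×micro: 4 ⇒ (c0=0, c1=4)
[Gauss-Seidel] macro 6: S0 reads c1=4 → after 1×micro: 0; S1 reads c0=0 → after 2×micro: 4 ⇒ (c0=0, c1=4)
[Gauss-Seidel] macro 7: S0 reads c1=4 → after 1×micro: 0; S1 reads c0=0 → after 2×micro: 4 ⇒ (c0=0, c1=4)
[Gauss-Seidel] macro 8: S0 reads c1=4 → after 1×micro: 0; S1 reads c0=0 → after 2×micro: 4 ⇒ (c0=0, c1=4)

first divergence at macro-step: 1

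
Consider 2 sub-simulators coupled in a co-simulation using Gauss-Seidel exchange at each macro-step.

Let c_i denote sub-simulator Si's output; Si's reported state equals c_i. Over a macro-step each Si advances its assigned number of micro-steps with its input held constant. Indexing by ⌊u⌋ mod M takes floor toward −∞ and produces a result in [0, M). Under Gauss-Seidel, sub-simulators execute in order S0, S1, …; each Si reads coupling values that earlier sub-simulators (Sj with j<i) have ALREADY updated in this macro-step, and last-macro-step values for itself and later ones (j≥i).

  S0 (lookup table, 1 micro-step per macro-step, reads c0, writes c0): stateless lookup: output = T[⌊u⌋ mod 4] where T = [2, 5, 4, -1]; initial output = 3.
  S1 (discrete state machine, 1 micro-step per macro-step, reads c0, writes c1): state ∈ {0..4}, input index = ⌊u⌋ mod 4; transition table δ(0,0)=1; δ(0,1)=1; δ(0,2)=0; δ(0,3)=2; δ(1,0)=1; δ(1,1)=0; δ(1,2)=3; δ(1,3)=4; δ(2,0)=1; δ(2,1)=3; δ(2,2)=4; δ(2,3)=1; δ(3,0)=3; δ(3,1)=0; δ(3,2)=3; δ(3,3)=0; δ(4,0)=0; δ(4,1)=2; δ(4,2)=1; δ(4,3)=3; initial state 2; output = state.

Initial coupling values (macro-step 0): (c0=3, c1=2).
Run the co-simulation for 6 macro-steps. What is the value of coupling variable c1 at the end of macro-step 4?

macro 1: S0 reads c0=3 → after 1×micro: -1; S1 reads c0=-1 → after 1×micro: 1 ⇒ (c0=-1, c1=1)
macro 2: S0 reads c0=-1 → after 1×micro: -1; S1 reads c0=-1 → after 1×micro: 4 ⇒ (c0=-1, c1=4)
macro 3: S0 reads c0=-1 → after 1×micro: -1; S1 reads c0=-1 → after 1×micro: 3 ⇒ (c0=-1, c1=3)
macro 4: S0 reads c0=-1 → after 1×micro: -1; S1 reads c0=-1 → after 1×micro: 0 ⇒ (c0=-1, c1=0)
macro 5: S0 reads c0=-1 → after 1×micro: -1; S1 reads c0=-1 → after 1×micro: 2 ⇒ (c0=-1, c1=2)
macro 6: S0 reads c0=-1 → after 1×micro: -1; S1 reads c0=-1 → after 1×micro: 1 ⇒ (c0=-1, c1=1)

c1 at macro-step 4 = 0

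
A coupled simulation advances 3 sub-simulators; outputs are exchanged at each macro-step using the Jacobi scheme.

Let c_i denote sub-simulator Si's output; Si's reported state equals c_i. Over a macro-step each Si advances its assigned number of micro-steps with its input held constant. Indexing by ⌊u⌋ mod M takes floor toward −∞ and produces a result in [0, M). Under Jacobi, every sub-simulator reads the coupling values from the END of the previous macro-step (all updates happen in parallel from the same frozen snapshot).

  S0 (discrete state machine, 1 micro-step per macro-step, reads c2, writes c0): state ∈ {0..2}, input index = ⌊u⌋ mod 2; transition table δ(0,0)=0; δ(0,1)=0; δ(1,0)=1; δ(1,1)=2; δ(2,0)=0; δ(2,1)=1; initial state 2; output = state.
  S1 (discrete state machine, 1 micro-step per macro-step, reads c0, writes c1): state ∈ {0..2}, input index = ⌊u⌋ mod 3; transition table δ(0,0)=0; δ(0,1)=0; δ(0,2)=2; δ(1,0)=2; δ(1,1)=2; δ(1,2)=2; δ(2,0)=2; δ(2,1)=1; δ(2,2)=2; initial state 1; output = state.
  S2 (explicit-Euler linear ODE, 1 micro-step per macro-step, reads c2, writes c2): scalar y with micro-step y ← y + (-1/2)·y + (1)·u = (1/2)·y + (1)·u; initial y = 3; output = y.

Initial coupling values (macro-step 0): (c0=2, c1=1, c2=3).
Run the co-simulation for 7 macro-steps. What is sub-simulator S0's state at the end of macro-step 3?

macro 1: S0 reads c2=3 → after 1×micro: 1; S1 reads c0=2 → after 1×micro: 2; S2 reads c2=3 → after 1×micro: 9/2 ⇒ (c0=1, c1=2, c2=9/2)
macro 2: S0 reads c2=9/2 → after 1×micro: 1; S1 reads c0=1 → after 1×micro: 1; S2 reads c2=9/2 → after 1×micro: 27/4 ⇒ (c0=1, c1=1, c2=27/4)
macro 3: S0 reads c2=27/4 → after 1×micro: 1; S1 reads c0=1 → after 1×micro: 2; S2 reads c2=27/4 → after 1×micro: 81/8 ⇒ (c0=1, c1=2, c2=81/8)
macro 4: S0 reads c2=81/8 → after 1×micro: 1; S1 reads c0=1 → after 1×micro: 1; S2 reads c2=81/8 → after 1×micro: 243/16 ⇒ (c0=1, c1=1, c2=243/16)
macro 5: S0 reads c2=243/16 → after 1×micro: 2; S1 reads c0=1 → after 1×micro: 2; S2 reads c2=243/16 → after 1×micro: 729/32 ⇒ (c0=2, c1=2, c2=729/32)
macro 6: S0 reads c2=729/32 → after 1×micro: 0; S1 reads c0=2 → after 1×micro: 2; S2 reads c2=729/32 → after 1×micro: 2187/64 ⇒ (c0=0, c1=2, c2=2187/64)
macro 7: S0 reads c2=2187/64 → after 1×micro: 0; S1 reads c0=0 → after 1×micro: 2; S2 reads c2=2187/64 → after 1×micro: 6561/128 ⇒ (c0=0, c1=2, c2=6561/128)

S0 state at macro-step 3 = 1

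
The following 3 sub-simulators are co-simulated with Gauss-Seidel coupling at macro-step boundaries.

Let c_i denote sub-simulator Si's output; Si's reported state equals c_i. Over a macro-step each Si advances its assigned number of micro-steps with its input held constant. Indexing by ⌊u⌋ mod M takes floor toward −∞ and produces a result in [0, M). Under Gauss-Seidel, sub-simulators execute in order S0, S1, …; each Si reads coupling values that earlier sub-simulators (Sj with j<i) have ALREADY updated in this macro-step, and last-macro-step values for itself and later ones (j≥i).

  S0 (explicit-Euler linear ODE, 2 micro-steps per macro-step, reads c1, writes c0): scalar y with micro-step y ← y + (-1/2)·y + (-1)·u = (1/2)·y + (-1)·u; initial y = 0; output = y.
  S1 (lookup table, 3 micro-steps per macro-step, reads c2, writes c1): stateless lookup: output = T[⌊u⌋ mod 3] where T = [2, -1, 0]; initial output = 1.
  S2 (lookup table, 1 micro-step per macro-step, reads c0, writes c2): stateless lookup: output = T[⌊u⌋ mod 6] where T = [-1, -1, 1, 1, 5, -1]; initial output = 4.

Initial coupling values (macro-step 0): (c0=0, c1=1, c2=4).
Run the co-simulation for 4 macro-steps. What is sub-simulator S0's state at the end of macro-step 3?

S0 state at macro-step 3 = 9/32

macro 1: S0 reads c1=1 → after 2×micro: -3/2; S1 reads c2=4 → after 3×micro: -1; S2 reads c0=-3/2 → after 1×micro: 5 ⇒ (c0=-3/2, c1=-1, c2=5)
macro 2: S0 reads c1=-1 → after 2×micro: 9/8; S1 reads c2=5 → after 3×micro: 0; S2 reads c0=9/8 → after 1×micro: -1 ⇒ (c0=9/8, c1=0, c2=-1)
macro 3: S0 reads c1=0 → after 2×micro: 9/32; S1 reads c2=-1 → after 3×micro: 0; S2 reads c0=9/32 → after 1×micro: -1 ⇒ (c0=9/32, c1=0, c2=-1)
macro 4: S0 reads c1=0 → after 2×micro: 9/128; S1 reads c2=-1 → after 3×micro: 0; S2 reads c0=9/128 → after 1×micro: -1 ⇒ (c0=9/128, c1=0, c2=-1)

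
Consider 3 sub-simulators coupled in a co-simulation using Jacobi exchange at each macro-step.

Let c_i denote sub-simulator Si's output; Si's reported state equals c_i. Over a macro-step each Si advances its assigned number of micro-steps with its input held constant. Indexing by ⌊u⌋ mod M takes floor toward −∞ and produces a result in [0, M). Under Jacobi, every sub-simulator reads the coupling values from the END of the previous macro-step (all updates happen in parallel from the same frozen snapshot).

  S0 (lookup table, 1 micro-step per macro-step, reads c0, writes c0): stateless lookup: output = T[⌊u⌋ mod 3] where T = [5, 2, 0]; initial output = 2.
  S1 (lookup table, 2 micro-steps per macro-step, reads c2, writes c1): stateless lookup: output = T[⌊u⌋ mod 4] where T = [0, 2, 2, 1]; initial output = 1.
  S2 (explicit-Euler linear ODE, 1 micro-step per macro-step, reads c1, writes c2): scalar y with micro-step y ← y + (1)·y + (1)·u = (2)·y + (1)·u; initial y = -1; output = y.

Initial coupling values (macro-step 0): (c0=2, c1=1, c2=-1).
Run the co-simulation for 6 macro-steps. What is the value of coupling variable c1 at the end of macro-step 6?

macro 1: S0 reads c0=2 → after 1×micro: 0; S1 reads c2=-1 → after 2×micro: 1; S2 reads c1=1 → after 1×micro: -1 ⇒ (c0=0, c1=1, c2=-1)
macro 2: S0 reads c0=0 → after 1×micro: 5; S1 reads c2=-1 → after 2×micro: 1; S2 reads c1=1 → after 1×micro: -1 ⇒ (c0=5, c1=1, c2=-1)
macro 3: S0 reads c0=5 → after 1×micro: 0; S1 reads c2=-1 → after 2×micro: 1; S2 reads c1=1 → after 1×micro: -1 ⇒ (c0=0, c1=1, c2=-1)
macro 4: S0 reads c0=0 → after 1×micro: 5; S1 reads c2=-1 → after 2×micro: 1; S2 reads c1=1 → after 1×micro: -1 ⇒ (c0=5, c1=1, c2=-1)
macro 5: S0 reads c0=5 → after 1×micro: 0; S1 reads c2=-1 → after 2×micro: 1; S2 reads c1=1 → after 1×micro: -1 ⇒ (c0=0, c1=1, c2=-1)
macro 6: S0 reads c0=0 → after 1×micro: 5; S1 reads c2=-1 → after 2×micro: 1; S2 reads c1=1 → after 1×micro: -1 ⇒ (c0=5, c1=1, c2=-1)

c1 at macro-step 6 = 1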